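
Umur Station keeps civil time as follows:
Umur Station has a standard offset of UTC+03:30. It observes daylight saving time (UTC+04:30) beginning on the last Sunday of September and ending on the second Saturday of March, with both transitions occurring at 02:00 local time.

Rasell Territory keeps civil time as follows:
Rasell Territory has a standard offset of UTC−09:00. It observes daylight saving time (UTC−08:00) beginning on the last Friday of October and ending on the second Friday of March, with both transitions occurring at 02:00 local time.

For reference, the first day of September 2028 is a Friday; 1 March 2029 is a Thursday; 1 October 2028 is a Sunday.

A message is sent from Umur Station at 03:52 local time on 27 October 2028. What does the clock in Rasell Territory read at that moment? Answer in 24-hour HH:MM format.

14:22

1 September 2028 is a Friday, so Sundays fall on 3, 10, 17, 24; the last is September 24.
1 March 2029 is a Thursday, so the first Saturday is March 3 and the second is March 10.
Daylight saving runs 24 September 2028 – 10 March 2029; 27 October 2028 is inside that window, so Umur Station is at UTC+04:30.
03:52 Umur Station − 4h30m = 23:22 UTC (rolling into the previous day, 26 October 2028).
1 October 2028 is a Sunday, so Fridays fall on 6, 13, 20, 27; the last is October 27.
1 March 2029 is a Thursday, so the first Friday is March 2 and the second is March 9.
At the standard offset (UTC−09:00), 23:22 UTC − 9h = 14:22 Rasell Territory standard time.
The standard-time date in Rasell Territory, 26 October 2028, is outside the daylight-saving period (27 October 2028 – 9 March 2029), so Rasell Territory is on standard time, UTC−09:00.
23:22 UTC − 9h = 14:22 Rasell Territory.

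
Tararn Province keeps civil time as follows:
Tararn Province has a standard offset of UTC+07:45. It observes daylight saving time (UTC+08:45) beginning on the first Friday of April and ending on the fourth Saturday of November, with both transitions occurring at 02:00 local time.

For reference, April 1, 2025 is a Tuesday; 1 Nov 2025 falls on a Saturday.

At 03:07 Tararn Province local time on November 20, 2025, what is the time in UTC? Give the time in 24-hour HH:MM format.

18:22

1 April 2025 is a Tuesday, so the first Friday is April 4.
1 November 2025 is a Saturday, so the first Saturday is November 1 and the fourth is November 22.
November 20, 2025 lies within the daylight-saving period (4 April – 22 November), so Tararn Province is on daylight time, UTC+08:45.
03:07 local − 8h45m = 18:22 UTC (rolling into the previous day, 19 November 2025).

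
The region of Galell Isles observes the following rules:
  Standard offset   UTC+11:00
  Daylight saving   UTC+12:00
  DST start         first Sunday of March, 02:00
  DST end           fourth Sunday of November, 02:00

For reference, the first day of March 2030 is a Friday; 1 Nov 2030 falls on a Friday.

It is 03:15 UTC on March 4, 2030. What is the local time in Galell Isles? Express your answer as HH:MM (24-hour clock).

15:15

1 March 2030 is a Friday, so the first Sunday is March 3.
1 November 2030 is a Friday, so the first Sunday is November 3 and the fourth is November 24.
At the standard offset (UTC+11:00), 03:15 UTC + 11h = 14:15 Galell Isles standard time.
The standard-time date in Galell Isles, March 4, 2030, falls between 3 March and 24 November, so daylight saving is in effect and Galell Isles is at UTC+12:00.
03:15 UTC + 12h = 15:15 local.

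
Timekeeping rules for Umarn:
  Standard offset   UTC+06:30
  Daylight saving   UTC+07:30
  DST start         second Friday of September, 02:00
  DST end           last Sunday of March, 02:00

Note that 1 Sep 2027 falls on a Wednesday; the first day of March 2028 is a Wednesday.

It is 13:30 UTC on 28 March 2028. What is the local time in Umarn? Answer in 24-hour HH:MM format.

20:00

1 September 2027 is a Wednesday, so the first Friday is September 3 and the second is September 10.
1 March 2028 is a Wednesday, so Sundays fall on 5, 12, 19, 26; the last is March 26.
At the standard offset (UTC+06:30), 13:30 UTC + 6h30m = 20:00 Umarn standard time.
The standard-time date in Umarn, 28 March 2028, does not fall between 10 September 2027 and 26 March 2028, so daylight saving is not in effect and Umarn is at UTC+06:30.
13:30 UTC + 6h30m = 20:00 local.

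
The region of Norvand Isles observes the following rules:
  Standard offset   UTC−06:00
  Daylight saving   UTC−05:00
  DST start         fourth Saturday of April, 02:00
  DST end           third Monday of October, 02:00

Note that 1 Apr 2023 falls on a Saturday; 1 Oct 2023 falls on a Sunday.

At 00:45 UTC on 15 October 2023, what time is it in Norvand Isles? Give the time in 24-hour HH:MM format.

1 April 2023 is a Saturday, so the first Saturday is April 1 and the fourth is April 22.
1 October 2023 is a Sunday, so the first Monday is October 2 and the third is October 16.
At the standard offset (UTC−06:00), 00:45 UTC − 6h = 18:45 Norvand Isles standard time (rolling into the previous day, 14 October 2023).
The standard-time date in Norvand Isles, 14 October 2023, falls between 22 April and 16 October, so daylight saving is in effect and Norvand Isles is at UTC−05:00.
00:45 UTC − 5h = 19:45 local (rolling into the previous day, 14 October 2023).

19:45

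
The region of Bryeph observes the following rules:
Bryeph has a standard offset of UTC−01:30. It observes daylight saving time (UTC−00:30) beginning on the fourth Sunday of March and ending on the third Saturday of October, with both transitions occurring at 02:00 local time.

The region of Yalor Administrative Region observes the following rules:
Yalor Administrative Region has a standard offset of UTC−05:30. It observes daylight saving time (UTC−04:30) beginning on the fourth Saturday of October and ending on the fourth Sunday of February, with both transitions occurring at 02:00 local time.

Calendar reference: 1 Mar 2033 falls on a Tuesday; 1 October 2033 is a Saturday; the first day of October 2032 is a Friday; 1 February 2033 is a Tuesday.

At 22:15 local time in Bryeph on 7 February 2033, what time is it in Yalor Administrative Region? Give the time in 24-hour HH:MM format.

19:15

1 March 2033 is a Tuesday, so the first Sunday is March 6 and the fourth is March 27.
1 October 2033 is a Saturday, so the first Saturday is October 1 and the third is October 15.
7 February 2033 does not fall between 27 March and 15 October, so daylight saving is not in effect and Bryeph is at UTC−01:30.
22:15 Bryeph + 1h30m = 23:45 UTC.
1 October 2032 is a Friday, so the first Saturday is October 2 and the fourth is October 23.
1 February 2033 is a Tuesday, so the first Sunday is February 6 and the fourth is February 27.
At the standard offset (UTC−05:30), 23:45 UTC − 5h30m = 18:15 Yalor Administrative Region standard time.
The standard-time date in Yalor Administrative Region, 7 February 2033, falls between 23 October 2032 and 27 February 2033, so daylight saving is in effect and Yalor Administrative Region is at UTC−04:30.
23:45 UTC − 4h30m = 19:15 Yalor Administrative Region.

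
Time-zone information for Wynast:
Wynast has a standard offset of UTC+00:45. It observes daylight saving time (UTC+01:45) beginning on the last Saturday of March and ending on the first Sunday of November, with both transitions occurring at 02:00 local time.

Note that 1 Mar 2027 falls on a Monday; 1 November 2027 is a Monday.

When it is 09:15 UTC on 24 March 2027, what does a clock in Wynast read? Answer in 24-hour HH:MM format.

10:00

1 March 2027 is a Monday, so Saturdays fall on 6, 13, 20, 27; the last is March 27.
1 November 2027 is a Monday, so the first Sunday is November 7.
At the standard offset (UTC+00:45), 09:15 UTC + 0h45m = 10:00 Wynast standard time.
The standard-time date in Wynast, 24 March 2027, does not fall between 27 March and 7 November, so daylight saving is not in effect and Wynast is at UTC+00:45.
09:15 UTC + 0h45m = 10:00 local.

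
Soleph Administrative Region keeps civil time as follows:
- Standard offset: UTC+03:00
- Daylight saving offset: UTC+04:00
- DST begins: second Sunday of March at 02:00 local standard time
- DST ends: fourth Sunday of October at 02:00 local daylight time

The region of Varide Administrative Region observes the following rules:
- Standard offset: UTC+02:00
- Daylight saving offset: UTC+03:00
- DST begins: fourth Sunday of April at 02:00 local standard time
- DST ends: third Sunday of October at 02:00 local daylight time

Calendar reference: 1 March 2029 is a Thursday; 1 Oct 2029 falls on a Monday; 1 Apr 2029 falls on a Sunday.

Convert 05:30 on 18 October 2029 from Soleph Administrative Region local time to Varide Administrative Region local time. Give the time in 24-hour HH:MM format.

04:30

1 March 2029 is a Thursday, so the first Sunday is March 4 and the second is March 11.
1 October 2029 is a Monday, so the first Sunday is October 7 and the fourth is October 28.
18 October 2029 falls between 11 March and 28 October, so daylight saving is in effect and Soleph Administrative Region is at UTC+04:00.
05:30 Soleph Administrative Region − 4h = 01:30 UTC.
1 April 2029 is a Sunday, so the first Sunday is April 1 and the fourth is April 22.
1 October 2029 is a Monday, so the first Sunday is October 7 and the third is October 21.
At the standard offset (UTC+02:00), 01:30 UTC + 2h = 03:30 Varide Administrative Region standard time.
The standard-time date in Varide Administrative Region, 18 October 2029, lies within the daylight-saving period (22 April – 21 October), so Varide Administrative Region is on daylight time, UTC+03:00.
01:30 UTC + 3h = 04:30 Varide Administrative Region.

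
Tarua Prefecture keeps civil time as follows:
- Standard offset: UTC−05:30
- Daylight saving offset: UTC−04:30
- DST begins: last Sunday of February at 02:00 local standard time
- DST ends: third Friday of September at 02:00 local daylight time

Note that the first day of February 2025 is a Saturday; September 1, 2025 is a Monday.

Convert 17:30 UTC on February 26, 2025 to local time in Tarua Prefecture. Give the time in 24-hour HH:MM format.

13:00

1 February 2025 is a Saturday, so Sundays fall on 2, 9, 16, 23; the last is February 23.
1 September 2025 is a Monday, so the first Friday is September 5 and the third is September 19.
At the standard offset (UTC−05:30), 17:30 UTC − 5h30m = 12:00 Tarua Prefecture standard time.
The standard-time date in Tarua Prefecture, February 26, 2025, falls between 23 February and 19 September, so daylight saving is in effect and Tarua Prefecture is at UTC−04:30.
17:30 UTC − 4h30m = 13:00 local.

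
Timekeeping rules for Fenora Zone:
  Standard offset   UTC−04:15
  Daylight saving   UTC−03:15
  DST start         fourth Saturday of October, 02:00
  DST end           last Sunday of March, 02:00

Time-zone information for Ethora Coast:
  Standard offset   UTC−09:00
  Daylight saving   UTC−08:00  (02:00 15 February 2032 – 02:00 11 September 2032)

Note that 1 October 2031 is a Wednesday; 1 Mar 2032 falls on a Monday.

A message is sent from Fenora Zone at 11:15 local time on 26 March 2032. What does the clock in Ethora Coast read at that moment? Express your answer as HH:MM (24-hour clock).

06:30

1 October 2031 is a Wednesday, so the first Saturday is October 4 and the fourth is October 25.
1 March 2032 is a Monday, so Sundays fall on 7, 14, 21, 28; the last is March 28.
26 March 2032 falls between 25 October 2031 and 28 March 2032, so daylight saving is in effect and Fenora Zone is at UTC−03:15.
11:15 Fenora Zone + 3h15m = 14:30 UTC.
At the standard offset (UTC−09:00), 14:30 UTC − 9h = 05:30 Ethora Coast standard time.
The standard-time date in Ethora Coast, 26 March 2032, falls between 15 February and 11 September, so daylight saving is in effect and Ethora Coast is at UTC−08:00.
14:30 UTC − 8h = 06:30 Ethora Coast.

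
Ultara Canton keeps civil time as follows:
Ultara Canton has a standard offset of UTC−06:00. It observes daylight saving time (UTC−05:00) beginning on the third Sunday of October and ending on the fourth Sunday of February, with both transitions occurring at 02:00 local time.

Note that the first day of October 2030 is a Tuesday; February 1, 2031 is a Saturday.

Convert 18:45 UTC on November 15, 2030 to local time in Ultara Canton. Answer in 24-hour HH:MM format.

13:45

1 October 2030 is a Tuesday, so the first Sunday is October 6 and the third is October 20.
1 February 2031 is a Saturday, so the first Sunday is February 2 and the fourth is February 23.
At the standard offset (UTC−06:00), 18:45 UTC − 6h = 12:45 Ultara Canton standard time.
The standard-time date in Ultara Canton, November 15, 2030, falls between 20 October 2030 and 23 February 2031, so daylight saving is in effect and Ultara Canton is at UTC−05:00.
18:45 UTC − 5h = 13:45 local.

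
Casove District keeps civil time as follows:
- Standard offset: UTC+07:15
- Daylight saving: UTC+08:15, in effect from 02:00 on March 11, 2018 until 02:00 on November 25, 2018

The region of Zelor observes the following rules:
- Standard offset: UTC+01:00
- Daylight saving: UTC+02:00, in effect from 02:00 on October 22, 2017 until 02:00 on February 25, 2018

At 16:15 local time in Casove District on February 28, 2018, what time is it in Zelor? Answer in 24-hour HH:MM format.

10:00

February 28, 2018 does not fall between 11 March and 25 November, so daylight saving is not in effect and Casove District is at UTC+07:15.
16:15 Casove District − 7h15m = 09:00 UTC.
At the standard offset (UTC+01:00), 09:00 UTC + 1h = 10:00 Zelor standard time.
Daylight saving runs 22 October 2017 – 25 February 2018; the standard-time date in Zelor, February 28, 2018, is outside that window, so Zelor is on standard time at UTC+01:00.
09:00 UTC + 1h = 10:00 Zelor.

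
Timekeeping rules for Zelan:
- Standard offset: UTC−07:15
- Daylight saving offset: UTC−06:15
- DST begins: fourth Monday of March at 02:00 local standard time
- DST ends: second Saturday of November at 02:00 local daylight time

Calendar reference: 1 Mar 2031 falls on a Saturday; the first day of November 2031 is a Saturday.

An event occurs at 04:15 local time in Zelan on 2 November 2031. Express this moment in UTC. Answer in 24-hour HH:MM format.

10:30

1 March 2031 is a Saturday, so the first Monday is March 3 and the fourth is March 24.
1 November 2031 is a Saturday, so the first Saturday is November 1 and the second is November 8.
Daylight saving runs 24 March – 8 November; 2 November 2031 is inside that window, so Zelan is at UTC−06:15.
04:15 local + 6h15m = 10:30 UTC.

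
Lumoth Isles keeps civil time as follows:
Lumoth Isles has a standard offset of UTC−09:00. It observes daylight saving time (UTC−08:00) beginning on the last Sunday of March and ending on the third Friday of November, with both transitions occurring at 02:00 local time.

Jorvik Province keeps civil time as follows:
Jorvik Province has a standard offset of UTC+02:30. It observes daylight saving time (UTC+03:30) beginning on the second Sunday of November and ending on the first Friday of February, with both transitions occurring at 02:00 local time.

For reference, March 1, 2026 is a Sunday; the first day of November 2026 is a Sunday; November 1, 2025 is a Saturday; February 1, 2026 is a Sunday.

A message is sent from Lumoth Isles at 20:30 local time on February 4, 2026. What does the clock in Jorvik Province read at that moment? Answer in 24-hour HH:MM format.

1 March 2026 is a Sunday, so Sundays fall on 1, 8, 15, 22, 29; the last is March 29.
1 November 2026 is a Sunday, so the first Friday is November 6 and the third is November 20.
Daylight saving runs 29 March – 20 November; February 4, 2026 is outside that window, so Lumoth Isles is on standard time at UTC−09:00.
20:30 Lumoth Isles + 9h = 05:30 UTC (rolling into the next day, 5 February 2026).
1 November 2025 is a Saturday, so the first Sunday is November 2 and the second is November 9.
1 February 2026 is a Sunday, so the first Friday is February 6.
At the standard offset (UTC+02:30), 05:30 UTC + 2h30m = 08:00 Jorvik Province standard time.
The standard-time date in Jorvik Province, February 5, 2026, falls between 9 November 2025 and 6 February 2026, so daylight saving is in effect and Jorvik Province is at UTC+03:30.
05:30 UTC + 3h30m = 09:00 Jorvik Province.

09:00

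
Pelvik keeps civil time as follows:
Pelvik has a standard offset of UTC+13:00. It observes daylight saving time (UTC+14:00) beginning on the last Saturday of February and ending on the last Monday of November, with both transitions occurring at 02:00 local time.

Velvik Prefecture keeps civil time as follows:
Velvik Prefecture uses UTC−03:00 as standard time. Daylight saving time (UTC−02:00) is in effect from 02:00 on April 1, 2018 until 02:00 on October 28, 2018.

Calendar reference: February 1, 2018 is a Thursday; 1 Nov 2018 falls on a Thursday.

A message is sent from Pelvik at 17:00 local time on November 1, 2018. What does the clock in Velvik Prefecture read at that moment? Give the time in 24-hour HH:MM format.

1 February 2018 is a Thursday, so Saturdays fall on 3, 10, 17, 24; the last is February 24.
1 November 2018 is a Thursday, so Mondays fall on 5, 12, 19, 26; the last is November 26.
November 1, 2018 falls between 24 February and 26 November, so daylight saving is in effect and Pelvik is at UTC+14:00.
17:00 Pelvik − 14h = 03:00 UTC.
At the standard offset (UTC−03:00), 03:00 UTC − 3h = 00:00 Velvik Prefecture standard time.
The standard-time date in Velvik Prefecture, November 1, 2018, does not fall between 1 April and 28 October, so daylight saving is not in effect and Velvik Prefecture is at UTC−03:00.
03:00 UTC − 3h = 00:00 Velvik Prefecture.

00:00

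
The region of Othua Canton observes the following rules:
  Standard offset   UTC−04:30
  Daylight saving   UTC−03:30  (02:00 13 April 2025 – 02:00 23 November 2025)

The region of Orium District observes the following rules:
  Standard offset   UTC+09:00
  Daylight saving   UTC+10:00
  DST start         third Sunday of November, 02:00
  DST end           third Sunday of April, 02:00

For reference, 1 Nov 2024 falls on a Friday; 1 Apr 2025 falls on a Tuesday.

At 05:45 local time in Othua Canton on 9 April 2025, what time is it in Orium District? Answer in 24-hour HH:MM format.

Daylight saving runs 13 April – 23 November; 9 April 2025 is outside that window, so Othua Canton is on standard time at UTC−04:30.
05:45 Othua Canton + 4h30m = 10:15 UTC.
1 November 2024 is a Friday, so the first Sunday is November 3 and the third is November 17.
1 April 2025 is a Tuesday, so the first Sunday is April 6 and the third is April 20.
At the standard offset (UTC+09:00), 10:15 UTC + 9h = 19:15 Orium District standard time.
The standard-time date in Orium District, 9 April 2025, lies within the daylight-saving period (17 November 2024 – 20 April 2025), so Orium District is on daylight time, UTC+10:00.
10:15 UTC + 10h = 20:15 Orium District.

20:15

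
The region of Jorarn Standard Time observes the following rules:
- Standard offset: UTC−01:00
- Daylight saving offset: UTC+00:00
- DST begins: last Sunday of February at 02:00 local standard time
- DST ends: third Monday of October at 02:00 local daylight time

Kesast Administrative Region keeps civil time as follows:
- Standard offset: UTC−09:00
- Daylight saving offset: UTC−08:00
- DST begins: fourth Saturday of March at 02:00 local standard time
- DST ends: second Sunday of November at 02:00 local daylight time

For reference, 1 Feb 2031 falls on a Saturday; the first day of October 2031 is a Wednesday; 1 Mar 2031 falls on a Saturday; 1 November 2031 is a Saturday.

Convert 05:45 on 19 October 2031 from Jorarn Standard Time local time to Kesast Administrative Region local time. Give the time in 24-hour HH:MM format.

1 February 2031 is a Saturday, so Sundays fall on 2, 9, 16, 23; the last is February 23.
1 October 2031 is a Wednesday, so the first Monday is October 6 and the third is October 20.
19 October 2031 falls between 23 February and 20 October, so daylight saving is in effect and Jorarn Standard Time is at UTC+00:00.
05:45 Jorarn Standard Time − 0h = 05:45 UTC.
1 March 2031 is a Saturday, so the first Saturday is March 1 and the fourth is March 22.
1 November 2031 is a Saturday, so the first Sunday is November 2 and the second is November 9.
At the standard offset (UTC−09:00), 05:45 UTC − 9h = 20:45 Kesast Administrative Region standard time (rolling into the previous day, 18 October 2031).
The standard-time date in Kesast Administrative Region, 18 October 2031, lies within the daylight-saving period (22 March – 9 November), so Kesast Administrative Region is on daylight time, UTC−08:00.
05:45 UTC − 8h = 21:45 Kesast Administrative Region (rolling into the previous day, 18 October 2031).

21:45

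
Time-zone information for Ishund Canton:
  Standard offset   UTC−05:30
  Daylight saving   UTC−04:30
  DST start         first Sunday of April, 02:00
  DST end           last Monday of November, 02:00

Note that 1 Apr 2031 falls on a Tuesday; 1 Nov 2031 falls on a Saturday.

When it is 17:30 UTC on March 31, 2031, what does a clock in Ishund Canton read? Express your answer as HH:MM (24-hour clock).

12:00

1 April 2031 is a Tuesday, so the first Sunday is April 6.
1 November 2031 is a Saturday, so Mondays fall on 3, 10, 17, 24; the last is November 24.
At the standard offset (UTC−05:30), 17:30 UTC − 5h30m = 12:00 Ishund Canton standard time.
Daylight saving runs 6 April – 24 November; the standard-time date in Ishund Canton, March 31, 2031, is outside that window, so Ishund Canton is on standard time at UTC−05:30.
17:30 UTC − 5h30m = 12:00 local.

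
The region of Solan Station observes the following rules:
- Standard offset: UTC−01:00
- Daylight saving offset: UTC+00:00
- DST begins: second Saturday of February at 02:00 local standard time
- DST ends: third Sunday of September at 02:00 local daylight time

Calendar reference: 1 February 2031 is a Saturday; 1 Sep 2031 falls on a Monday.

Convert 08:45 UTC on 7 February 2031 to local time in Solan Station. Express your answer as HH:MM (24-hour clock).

07:45

1 February 2031 is a Saturday, so the first Saturday is February 1 and the second is February 8.
1 September 2031 is a Monday, so the first Sunday is September 7 and the third is September 21.
At the standard offset (UTC−01:00), 08:45 UTC − 1h = 07:45 Solan Station standard time.
The standard-time date in Solan Station, 7 February 2031, is outside the daylight-saving period (8 February – 21 September), so Solan Station is on standard time, UTC−01:00.
08:45 UTC − 1h = 07:45 local.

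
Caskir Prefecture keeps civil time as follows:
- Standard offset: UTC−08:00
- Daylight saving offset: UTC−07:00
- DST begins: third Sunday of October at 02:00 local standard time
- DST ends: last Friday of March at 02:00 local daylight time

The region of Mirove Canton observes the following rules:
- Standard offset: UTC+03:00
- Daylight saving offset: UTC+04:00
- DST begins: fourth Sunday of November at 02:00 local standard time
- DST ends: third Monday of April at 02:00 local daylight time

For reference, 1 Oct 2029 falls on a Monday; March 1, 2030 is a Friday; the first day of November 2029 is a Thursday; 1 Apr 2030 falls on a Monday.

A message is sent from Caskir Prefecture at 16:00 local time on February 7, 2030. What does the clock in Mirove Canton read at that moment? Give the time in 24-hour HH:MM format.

03:00

1 October 2029 is a Monday, so the first Sunday is October 7 and the third is October 21.
1 March 2030 is a Friday, so Fridays fall on 1, 8, 15, 22, 29; the last is March 29.
February 7, 2030 falls between 21 October 2029 and 29 March 2030, so daylight saving is in effect and Caskir Prefecture is at UTC−07:00.
16:00 Caskir Prefecture + 7h = 23:00 UTC.
1 November 2029 is a Thursday, so the first Sunday is November 4 and the fourth is November 25.
1 April 2030 is a Monday, so the first Monday is April 1 and the third is April 15.
At the standard offset (UTC+03:00), 23:00 UTC + 3h = 02:00 Mirove Canton standard time (rolling into the next day, 8 February 2030).
Daylight saving runs 25 November 2029 – 15 April 2030; the standard-time date in Mirove Canton, February 8, 2030, is inside that window, so Mirove Canton is at UTC+04:00.
23:00 UTC + 4h = 03:00 Mirove Canton (rolling into the next day, 8 February 2030).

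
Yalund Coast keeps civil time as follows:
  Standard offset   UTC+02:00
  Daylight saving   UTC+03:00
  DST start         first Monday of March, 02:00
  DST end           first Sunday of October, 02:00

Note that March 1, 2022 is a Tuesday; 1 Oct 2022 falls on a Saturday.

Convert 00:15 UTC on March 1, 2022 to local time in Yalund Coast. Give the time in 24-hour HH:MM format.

02:15

1 March 2022 is a Tuesday, so the first Monday is March 7.
1 October 2022 is a Saturday, so the first Sunday is October 2.
At the standard offset (UTC+02:00), 00:15 UTC + 2h = 02:15 Yalund Coast standard time.
Daylight saving runs 7 March – 2 October; the standard-time date in Yalund Coast, March 1, 2022, is outside that window, so Yalund Coast is on standard time at UTC+02:00.
00:15 UTC + 2h = 02:15 local.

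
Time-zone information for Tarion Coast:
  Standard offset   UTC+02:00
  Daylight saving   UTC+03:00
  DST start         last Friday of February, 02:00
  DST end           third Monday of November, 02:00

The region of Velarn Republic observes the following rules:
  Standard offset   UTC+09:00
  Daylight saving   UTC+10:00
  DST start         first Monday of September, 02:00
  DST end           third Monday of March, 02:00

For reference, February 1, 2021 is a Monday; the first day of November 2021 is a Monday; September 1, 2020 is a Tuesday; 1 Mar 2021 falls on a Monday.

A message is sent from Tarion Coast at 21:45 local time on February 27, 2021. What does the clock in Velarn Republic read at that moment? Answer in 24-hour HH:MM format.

04:45

1 February 2021 is a Monday, so Fridays fall on 5, 12, 19, 26; the last is February 26.
1 November 2021 is a Monday, so the first Monday is November 1 and the third is November 15.
February 27, 2021 lies within the daylight-saving period (26 February – 15 November), so Tarion Coast is on daylight time, UTC+03:00.
21:45 Tarion Coast − 3h = 18:45 UTC.
1 September 2020 is a Tuesday, so the first Monday is September 7.
1 March 2021 is a Monday, so the first Monday is March 1 and the third is March 15.
At the standard offset (UTC+09:00), 18:45 UTC + 9h = 03:45 Velarn Republic standard time (rolling into the next day, 28 February 2021).
The standard-time date in Velarn Republic, February 28, 2021, falls between 7 September 2020 and 15 March 2021, so daylight saving is in effect and Velarn Republic is at UTC+10:00.
18:45 UTC + 10h = 04:45 Velarn Republic (rolling into the next day, 28 February 2021).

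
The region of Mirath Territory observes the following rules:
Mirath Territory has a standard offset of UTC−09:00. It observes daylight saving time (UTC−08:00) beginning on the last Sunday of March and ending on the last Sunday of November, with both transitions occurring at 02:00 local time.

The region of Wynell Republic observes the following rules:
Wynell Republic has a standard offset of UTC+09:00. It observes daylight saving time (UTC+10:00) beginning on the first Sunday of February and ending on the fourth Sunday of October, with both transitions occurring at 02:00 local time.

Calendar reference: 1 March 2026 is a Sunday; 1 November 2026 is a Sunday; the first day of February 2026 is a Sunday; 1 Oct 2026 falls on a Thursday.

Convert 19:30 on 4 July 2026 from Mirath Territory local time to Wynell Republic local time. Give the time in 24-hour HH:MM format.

13:30

1 March 2026 is a Sunday, so Sundays fall on 1, 8, 15, 22, 29; the last is March 29.
1 November 2026 is a Sunday, so Sundays fall on 1, 8, 15, 22, 29; the last is November 29.
4 July 2026 falls between 29 March and 29 November, so daylight saving is in effect and Mirath Territory is at UTC−08:00.
19:30 Mirath Territory + 8h = 03:30 UTC (rolling into the next day, 5 July 2026).
1 February 2026 is a Sunday, so the first Sunday is February 1.
1 October 2026 is a Thursday, so the first Sunday is October 4 and the fourth is October 25.
At the standard offset (UTC+09:00), 03:30 UTC + 9h = 12:30 Wynell Republic standard time.
The standard-time date in Wynell Republic, 5 July 2026, falls between 1 February and 25 October, so daylight saving is in effect and Wynell Republic is at UTC+10:00.
03:30 UTC + 10h = 13:30 Wynell Republic.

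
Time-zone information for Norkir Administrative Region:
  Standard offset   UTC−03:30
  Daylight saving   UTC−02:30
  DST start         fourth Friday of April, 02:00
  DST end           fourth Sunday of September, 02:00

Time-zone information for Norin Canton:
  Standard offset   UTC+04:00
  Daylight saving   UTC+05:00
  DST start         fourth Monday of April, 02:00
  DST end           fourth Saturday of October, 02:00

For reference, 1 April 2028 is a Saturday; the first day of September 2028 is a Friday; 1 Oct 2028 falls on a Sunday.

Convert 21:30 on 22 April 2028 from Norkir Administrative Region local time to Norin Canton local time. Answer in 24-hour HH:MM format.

05:00

1 April 2028 is a Saturday, so the first Friday is April 7 and the fourth is April 28.
1 September 2028 is a Friday, so the first Sunday is September 3 and the fourth is September 24.
Daylight saving runs 28 April – 24 September; 22 April 2028 is outside that window, so Norkir Administrative Region is on standard time at UTC−03:30.
21:30 Norkir Administrative Region + 3h30m = 01:00 UTC (rolling into the next day, 23 April 2028).
1 April 2028 is a Saturday, so the first Monday is April 3 and the fourth is April 24.
1 October 2028 is a Sunday, so the first Saturday is October 7 and the fourth is October 28.
At the standard offset (UTC+04:00), 01:00 UTC + 4h = 05:00 Norin Canton standard time.
The standard-time date in Norin Canton, 23 April 2028, does not fall between 24 April and 28 October, so daylight saving is not in effect and Norin Canton is at UTC+04:00.
01:00 UTC + 4h = 05:00 Norin Canton.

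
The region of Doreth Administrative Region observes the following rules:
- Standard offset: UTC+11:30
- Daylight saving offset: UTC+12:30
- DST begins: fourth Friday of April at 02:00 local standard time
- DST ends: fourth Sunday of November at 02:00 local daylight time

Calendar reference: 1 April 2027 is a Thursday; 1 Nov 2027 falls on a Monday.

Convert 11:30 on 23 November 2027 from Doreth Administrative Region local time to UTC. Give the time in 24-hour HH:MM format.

1 April 2027 is a Thursday, so the first Friday is April 2 and the fourth is April 23.
1 November 2027 is a Monday, so the first Sunday is November 7 and the fourth is November 28.
23 November 2027 falls between 23 April and 28 November, so daylight saving is in effect and Doreth Administrative Region is at UTC+12:30.
11:30 local − 12h30m = 23:00 UTC (rolling into the previous day, 22 November 2027).

23:00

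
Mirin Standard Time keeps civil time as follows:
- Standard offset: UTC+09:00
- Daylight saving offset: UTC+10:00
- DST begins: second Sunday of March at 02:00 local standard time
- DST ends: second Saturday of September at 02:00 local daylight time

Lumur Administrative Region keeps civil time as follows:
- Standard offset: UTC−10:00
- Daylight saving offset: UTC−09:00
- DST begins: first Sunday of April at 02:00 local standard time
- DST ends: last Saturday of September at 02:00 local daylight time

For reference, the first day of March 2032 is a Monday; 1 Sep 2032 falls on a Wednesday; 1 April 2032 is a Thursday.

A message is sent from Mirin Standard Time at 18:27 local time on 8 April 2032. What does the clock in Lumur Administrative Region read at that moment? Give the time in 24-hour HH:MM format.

23:27

1 March 2032 is a Monday, so the first Sunday is March 7 and the second is March 14.
1 September 2032 is a Wednesday, so the first Saturday is September 4 and the second is September 11.
8 April 2032 lies within the daylight-saving period (14 March – 11 September), so Mirin Standard Time is on daylight time, UTC+10:00.
18:27 Mirin Standard Time − 10h = 08:27 UTC.
1 April 2032 is a Thursday, so the first Sunday is April 4.
1 September 2032 is a Wednesday, so Saturdays fall on 4, 11, 18, 25; the last is September 25.
At the standard offset (UTC−10:00), 08:27 UTC − 10h = 22:27 Lumur Administrative Region standard time (rolling into the previous day, 7 April 2032).
Daylight saving runs 4 April – 25 September; the standard-time date in Lumur Administrative Region, 7 April 2032, is inside that window, so Lumur Administrative Region is at UTC−09:00.
08:27 UTC − 9h = 23:27 Lumur Administrative Region (rolling into the previous day, 7 April 2032).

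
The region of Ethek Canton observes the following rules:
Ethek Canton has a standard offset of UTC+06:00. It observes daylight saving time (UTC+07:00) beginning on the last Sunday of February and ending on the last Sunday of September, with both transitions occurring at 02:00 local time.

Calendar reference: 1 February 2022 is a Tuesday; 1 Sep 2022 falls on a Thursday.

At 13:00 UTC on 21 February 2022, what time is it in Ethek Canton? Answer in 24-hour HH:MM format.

1 February 2022 is a Tuesday, so Sundays fall on 6, 13, 20, 27; the last is February 27.
1 September 2022 is a Thursday, so Sundays fall on 4, 11, 18, 25; the last is September 25.
At the standard offset (UTC+06:00), 13:00 UTC + 6h = 19:00 Ethek Canton standard time.
Daylight saving runs 27 February – 25 September; the standard-time date in Ethek Canton, 21 February 2022, is outside that window, so Ethek Canton is on standard time at UTC+06:00.
13:00 UTC + 6h = 19:00 local.

19:00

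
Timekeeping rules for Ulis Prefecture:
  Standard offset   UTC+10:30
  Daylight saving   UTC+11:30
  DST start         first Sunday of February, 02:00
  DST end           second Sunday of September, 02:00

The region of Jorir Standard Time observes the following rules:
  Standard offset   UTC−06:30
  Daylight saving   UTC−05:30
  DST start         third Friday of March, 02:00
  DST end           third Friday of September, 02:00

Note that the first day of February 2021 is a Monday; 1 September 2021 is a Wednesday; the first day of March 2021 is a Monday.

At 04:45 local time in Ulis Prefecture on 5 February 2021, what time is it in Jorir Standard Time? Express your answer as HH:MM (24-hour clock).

1 February 2021 is a Monday, so the first Sunday is February 7.
1 September 2021 is a Wednesday, so the first Sunday is September 5 and the second is September 12.
Daylight saving runs 7 February – 12 September; 5 February 2021 is outside that window, so Ulis Prefecture is on standard time at UTC+10:30.
04:45 Ulis Prefecture − 10h30m = 18:15 UTC (rolling into the previous day, 4 February 2021).
1 March 2021 is a Monday, so the first Friday is March 5 and the third is March 19.
1 September 2021 is a Wednesday, so the first Friday is September 3 and the third is September 17.
At the standard offset (UTC−06:30), 18:15 UTC − 6h30m = 11:45 Jorir Standard Time standard time.
The standard-time date in Jorir Standard Time, 4 February 2021, is outside the daylight-saving period (19 March – 17 September), so Jorir Standard Time is on standard time, UTC−06:30.
18:15 UTC − 6h30m = 11:45 Jorir Standard Time.

11:45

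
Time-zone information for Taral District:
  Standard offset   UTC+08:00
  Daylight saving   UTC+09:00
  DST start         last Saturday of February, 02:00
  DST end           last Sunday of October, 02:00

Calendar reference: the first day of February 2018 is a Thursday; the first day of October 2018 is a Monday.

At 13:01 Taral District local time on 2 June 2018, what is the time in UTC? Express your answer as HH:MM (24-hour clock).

1 February 2018 is a Thursday, so Saturdays fall on 3, 10, 17, 24; the last is February 24.
1 October 2018 is a Monday, so Sundays fall on 7, 14, 21, 28; the last is October 28.
2 June 2018 lies within the daylight-saving period (24 February – 28 October), so Taral District is on daylight time, UTC+09:00.
13:01 local − 9h = 04:01 UTC.

04:01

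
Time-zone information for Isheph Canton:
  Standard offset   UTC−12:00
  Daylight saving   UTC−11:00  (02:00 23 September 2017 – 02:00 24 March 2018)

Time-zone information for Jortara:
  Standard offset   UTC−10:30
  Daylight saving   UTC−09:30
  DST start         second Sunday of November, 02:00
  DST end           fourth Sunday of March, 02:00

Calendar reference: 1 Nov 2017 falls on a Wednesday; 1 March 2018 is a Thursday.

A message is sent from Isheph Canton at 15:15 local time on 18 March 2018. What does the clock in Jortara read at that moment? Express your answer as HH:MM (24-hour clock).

Daylight saving runs 23 September 2017 – 24 March 2018; 18 March 2018 is inside that window, so Isheph Canton is at UTC−11:00.
15:15 Isheph Canton + 11h = 02:15 UTC (rolling into the next day, 19 March 2018).
1 November 2017 is a Wednesday, so the first Sunday is November 5 and the second is November 12.
1 March 2018 is a Thursday, so the first Sunday is March 4 and the fourth is March 25.
At the standard offset (UTC−10:30), 02:15 UTC − 10h30m = 15:45 Jortara standard time (rolling into the previous day, 18 March 2018).
Daylight saving runs 12 November 2017 – 25 March 2018; the standard-time date in Jortara, 18 March 2018, is inside that window, so Jortara is at UTC−09:30.
02:15 UTC − 9h30m = 16:45 Jortara (rolling into the previous day, 18 March 2018).

16:45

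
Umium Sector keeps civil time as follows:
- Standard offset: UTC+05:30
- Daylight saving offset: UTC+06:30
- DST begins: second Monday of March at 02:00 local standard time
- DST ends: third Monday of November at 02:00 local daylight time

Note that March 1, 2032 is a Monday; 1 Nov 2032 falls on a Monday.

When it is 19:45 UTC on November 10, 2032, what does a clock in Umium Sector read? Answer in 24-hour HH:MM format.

02:15

1 March 2032 is a Monday, so the first Monday is March 1 and the second is March 8.
1 November 2032 is a Monday, so the first Monday is November 1 and the third is November 15.
At the standard offset (UTC+05:30), 19:45 UTC + 5h30m = 01:15 Umium Sector standard time (rolling into the next day, 11 November 2032).
The standard-time date in Umium Sector, November 11, 2032, lies within the daylight-saving period (8 March – 15 November), so Umium Sector is on daylight time, UTC+06:30.
19:45 UTC + 6h30m = 02:15 local (rolling into the next day, 11 November 2032).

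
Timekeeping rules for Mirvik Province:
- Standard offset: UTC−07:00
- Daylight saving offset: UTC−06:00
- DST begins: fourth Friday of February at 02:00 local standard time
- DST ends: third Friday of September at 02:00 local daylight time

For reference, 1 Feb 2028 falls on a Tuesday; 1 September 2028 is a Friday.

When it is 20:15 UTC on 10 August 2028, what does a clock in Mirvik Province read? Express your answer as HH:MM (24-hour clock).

1 February 2028 is a Tuesday, so the first Friday is February 4 and the fourth is February 25.
1 September 2028 is a Friday, so the first Friday is September 1 and the third is September 15.
At the standard offset (UTC−07:00), 20:15 UTC − 7h = 13:15 Mirvik Province standard time.
The standard-time date in Mirvik Province, 10 August 2028, falls between 25 February and 15 September, so daylight saving is in effect and Mirvik Province is at UTC−06:00.
20:15 UTC − 6h = 14:15 local.

14:15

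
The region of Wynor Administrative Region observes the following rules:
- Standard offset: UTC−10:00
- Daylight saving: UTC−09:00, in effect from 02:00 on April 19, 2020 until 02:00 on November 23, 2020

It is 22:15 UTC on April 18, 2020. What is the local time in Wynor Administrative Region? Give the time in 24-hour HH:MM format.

12:15

At the standard offset (UTC−10:00), 22:15 UTC − 10h = 12:15 Wynor Administrative Region standard time.
Daylight saving runs 19 April – 23 November; the standard-time date in Wynor Administrative Region, April 18, 2020, is outside that window, so Wynor Administrative Region is on standard time at UTC−10:00.
22:15 UTC − 10h = 12:15 local.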